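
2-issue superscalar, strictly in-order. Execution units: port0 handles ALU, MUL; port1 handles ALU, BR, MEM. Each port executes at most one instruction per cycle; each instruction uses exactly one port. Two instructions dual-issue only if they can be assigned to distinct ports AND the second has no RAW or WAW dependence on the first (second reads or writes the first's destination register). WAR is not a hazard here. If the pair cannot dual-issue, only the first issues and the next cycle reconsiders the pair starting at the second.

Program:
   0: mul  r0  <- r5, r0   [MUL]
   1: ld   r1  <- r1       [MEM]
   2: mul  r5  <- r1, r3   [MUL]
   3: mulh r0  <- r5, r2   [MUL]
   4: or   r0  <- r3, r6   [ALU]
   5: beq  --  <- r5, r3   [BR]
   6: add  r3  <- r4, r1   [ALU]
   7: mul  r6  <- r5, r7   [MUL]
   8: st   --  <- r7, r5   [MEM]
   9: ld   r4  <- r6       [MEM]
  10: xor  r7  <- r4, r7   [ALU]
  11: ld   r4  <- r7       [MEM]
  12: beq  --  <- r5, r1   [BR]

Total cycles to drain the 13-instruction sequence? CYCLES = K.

[0] i0&i1  mul.MUL+ld.MEM  -- pair
[1] i2  mul.MUL  -- no-port MUL/MUL
[2] i3  mulh.MUL  -- WAW r0
[3] i4&i5  or.ALU+beq.BR  -- pair
[4] i6&i7  add.ALU+mul.MUL  -- pair
[5] i8  st.MEM  -- no-port MEM/MEM
[6] i9  ld.MEM  -- RAW r4
[7] i10  xor.ALU  -- RAW r7
[8] i11  ld.MEM  -- no-port MEM/BR
[9] i12  beq.BR  -- tail

CYCLES = 10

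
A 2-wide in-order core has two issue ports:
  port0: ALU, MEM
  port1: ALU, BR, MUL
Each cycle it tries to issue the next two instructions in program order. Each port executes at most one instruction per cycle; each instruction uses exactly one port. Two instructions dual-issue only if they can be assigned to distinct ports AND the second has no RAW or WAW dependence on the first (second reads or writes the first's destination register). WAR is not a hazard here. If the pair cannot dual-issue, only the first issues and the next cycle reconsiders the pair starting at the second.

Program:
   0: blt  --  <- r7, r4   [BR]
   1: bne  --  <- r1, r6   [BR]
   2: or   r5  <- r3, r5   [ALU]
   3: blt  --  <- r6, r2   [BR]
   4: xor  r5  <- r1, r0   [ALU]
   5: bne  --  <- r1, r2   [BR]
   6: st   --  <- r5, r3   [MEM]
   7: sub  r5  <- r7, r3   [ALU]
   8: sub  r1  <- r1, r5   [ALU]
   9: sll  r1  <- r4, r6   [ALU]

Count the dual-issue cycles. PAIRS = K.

c0: i0 blt.BR  no-port BR/BR
c1: i1,i2 bne.BR or.ALU  pair
c2: i3,i4 blt.BR xor.ALU  pair
c3: i5,i6 bne.BR st.MEM  pair
c4: i7 sub.ALU  RAW r5
c5: i8 sub.ALU  WAW r1
c6: i9 sll.ALU  tail

PAIRS = 3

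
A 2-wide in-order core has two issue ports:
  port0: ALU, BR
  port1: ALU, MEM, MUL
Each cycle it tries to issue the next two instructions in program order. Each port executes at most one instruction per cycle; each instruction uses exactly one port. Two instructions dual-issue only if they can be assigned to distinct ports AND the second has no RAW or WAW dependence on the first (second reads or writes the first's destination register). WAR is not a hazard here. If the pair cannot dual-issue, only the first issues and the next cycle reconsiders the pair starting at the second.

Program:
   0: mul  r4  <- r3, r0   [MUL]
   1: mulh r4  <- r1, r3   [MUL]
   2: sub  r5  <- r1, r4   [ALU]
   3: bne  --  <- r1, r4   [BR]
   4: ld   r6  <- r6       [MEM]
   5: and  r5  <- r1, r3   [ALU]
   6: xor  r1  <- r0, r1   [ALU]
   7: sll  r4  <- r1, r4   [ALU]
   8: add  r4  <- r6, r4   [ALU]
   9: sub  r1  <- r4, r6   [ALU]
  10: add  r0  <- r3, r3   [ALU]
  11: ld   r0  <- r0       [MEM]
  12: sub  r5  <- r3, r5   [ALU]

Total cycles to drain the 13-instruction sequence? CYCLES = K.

CYCLES = 9

#0 head=0: mul.MUL i0 no-port MUL/MUL
#1 head=1: mulh.MUL i1 RAW r4
#2 head=2: sub.ALU bne.BR i2/i3 pair
#3 head=4: ld.MEM and.ALU i4/i5 pair
#4 head=6: xor.ALU i6 RAW r1
#5 head=7: sll.ALU i7 RAW+WAW r4
#6 head=8: add.ALU i8 RAW r4
#7 head=9: sub.ALU add.ALU i9/i10 pair
#8 head=11: ld.MEM sub.ALU i11/i12 pair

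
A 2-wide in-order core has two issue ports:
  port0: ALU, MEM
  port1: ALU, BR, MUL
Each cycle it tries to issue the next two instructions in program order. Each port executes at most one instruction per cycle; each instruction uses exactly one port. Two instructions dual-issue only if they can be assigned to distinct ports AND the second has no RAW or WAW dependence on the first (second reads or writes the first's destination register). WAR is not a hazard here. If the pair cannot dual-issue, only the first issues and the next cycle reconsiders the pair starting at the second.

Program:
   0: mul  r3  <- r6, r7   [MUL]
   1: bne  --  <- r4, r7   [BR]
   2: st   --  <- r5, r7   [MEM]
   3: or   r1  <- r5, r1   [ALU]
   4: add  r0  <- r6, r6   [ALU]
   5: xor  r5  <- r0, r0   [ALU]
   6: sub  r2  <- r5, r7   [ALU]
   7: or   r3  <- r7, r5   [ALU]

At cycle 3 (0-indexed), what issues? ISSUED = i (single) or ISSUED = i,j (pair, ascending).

0. mul.MUL @i0  | no-port MUL/BR
1. bne.BR st.MEM @i1,i2  | dual
2. or.ALU add.ALU @i3,i4  | dual
3. xor.ALU @i5  | RAW r5
4. sub.ALU or.ALU @i6,i7  | dual

ISSUED = 5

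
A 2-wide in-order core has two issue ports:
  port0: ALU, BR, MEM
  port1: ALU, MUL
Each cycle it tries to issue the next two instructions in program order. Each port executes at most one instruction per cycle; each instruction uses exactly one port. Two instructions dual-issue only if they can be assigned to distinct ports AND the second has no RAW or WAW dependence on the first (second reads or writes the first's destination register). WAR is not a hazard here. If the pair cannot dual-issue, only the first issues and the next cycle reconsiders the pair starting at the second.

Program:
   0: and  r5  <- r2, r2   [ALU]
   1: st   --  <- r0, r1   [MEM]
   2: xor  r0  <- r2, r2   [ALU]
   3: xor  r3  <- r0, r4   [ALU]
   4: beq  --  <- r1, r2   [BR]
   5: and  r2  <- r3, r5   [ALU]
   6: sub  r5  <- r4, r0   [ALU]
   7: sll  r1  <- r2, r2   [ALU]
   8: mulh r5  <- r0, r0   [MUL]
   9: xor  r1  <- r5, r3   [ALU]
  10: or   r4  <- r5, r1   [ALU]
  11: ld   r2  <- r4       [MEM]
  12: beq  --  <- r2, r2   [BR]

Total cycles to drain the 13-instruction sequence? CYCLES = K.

CYCLES = 9

c0: i0+i1 and;st  dual
c1: i2 xor  RAW r0
c2: i3+i4 xor;beq  dual
c3: i5+i6 and;sub  dual
c4: i7+i8 sll;mulh  dual
c5: i9 xor  RAW r1
c6: i10 or  RAW r4
c7: i11 ld  no-port MEM/BR
c8: i12 beq  tail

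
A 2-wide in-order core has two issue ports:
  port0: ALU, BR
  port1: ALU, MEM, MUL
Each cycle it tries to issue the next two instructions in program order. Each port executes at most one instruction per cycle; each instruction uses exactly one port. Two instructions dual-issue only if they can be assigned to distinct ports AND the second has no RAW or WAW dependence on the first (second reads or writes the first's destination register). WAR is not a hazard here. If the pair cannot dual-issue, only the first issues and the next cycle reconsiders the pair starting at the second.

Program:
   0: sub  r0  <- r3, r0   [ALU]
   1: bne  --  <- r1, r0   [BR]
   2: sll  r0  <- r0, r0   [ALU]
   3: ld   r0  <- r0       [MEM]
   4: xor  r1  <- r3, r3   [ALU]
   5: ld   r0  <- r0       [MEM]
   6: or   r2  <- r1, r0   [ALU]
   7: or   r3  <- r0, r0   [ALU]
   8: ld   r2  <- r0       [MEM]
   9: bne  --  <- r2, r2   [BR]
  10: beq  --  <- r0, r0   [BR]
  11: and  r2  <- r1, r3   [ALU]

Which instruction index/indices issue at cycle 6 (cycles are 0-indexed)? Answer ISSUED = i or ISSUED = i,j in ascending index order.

ISSUED = 9

#0 head=0: sub.ALU i0 RAW r0
#1 head=1: bne.BR/sll.ALU i1&i2 2-wide
#2 head=3: ld.MEM/xor.ALU i3&i4 2-wide
#3 head=5: ld.MEM i5 RAW r0
#4 head=6: or.ALU/or.ALU i6&i7 2-wide
#5 head=8: ld.MEM i8 RAW r2
#6 head=9: bne.BR i9 no-port BR/BR
#7 head=10: beq.BR/and.ALU i10&i11 2-wide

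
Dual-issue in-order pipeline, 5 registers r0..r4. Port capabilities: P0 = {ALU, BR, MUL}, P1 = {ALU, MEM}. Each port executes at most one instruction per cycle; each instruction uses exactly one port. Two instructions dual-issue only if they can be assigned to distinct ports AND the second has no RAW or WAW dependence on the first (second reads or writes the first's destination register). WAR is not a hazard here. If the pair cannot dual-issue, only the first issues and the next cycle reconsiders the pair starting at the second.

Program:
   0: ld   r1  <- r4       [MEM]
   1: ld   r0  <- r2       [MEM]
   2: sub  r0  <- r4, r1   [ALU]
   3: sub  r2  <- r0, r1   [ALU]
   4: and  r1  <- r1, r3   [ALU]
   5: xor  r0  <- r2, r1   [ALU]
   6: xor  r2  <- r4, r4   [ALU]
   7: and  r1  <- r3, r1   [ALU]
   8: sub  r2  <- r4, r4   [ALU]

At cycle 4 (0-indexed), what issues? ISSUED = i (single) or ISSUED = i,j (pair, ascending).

  cy0 -> i0 (ld.MEM) no-port MEM/MEM
  cy1 -> i1 (ld.MEM) WAW r0
  cy2 -> i2 (sub.ALU) RAW r0
  cy3 -> i3&i4 (sub.ALU/and.ALU) pair
  cy4 -> i5&i6 (xor.ALU/xor.ALU) pair
  cy5 -> i7&i8 (and.ALU/sub.ALU) pair

ISSUED = 5,6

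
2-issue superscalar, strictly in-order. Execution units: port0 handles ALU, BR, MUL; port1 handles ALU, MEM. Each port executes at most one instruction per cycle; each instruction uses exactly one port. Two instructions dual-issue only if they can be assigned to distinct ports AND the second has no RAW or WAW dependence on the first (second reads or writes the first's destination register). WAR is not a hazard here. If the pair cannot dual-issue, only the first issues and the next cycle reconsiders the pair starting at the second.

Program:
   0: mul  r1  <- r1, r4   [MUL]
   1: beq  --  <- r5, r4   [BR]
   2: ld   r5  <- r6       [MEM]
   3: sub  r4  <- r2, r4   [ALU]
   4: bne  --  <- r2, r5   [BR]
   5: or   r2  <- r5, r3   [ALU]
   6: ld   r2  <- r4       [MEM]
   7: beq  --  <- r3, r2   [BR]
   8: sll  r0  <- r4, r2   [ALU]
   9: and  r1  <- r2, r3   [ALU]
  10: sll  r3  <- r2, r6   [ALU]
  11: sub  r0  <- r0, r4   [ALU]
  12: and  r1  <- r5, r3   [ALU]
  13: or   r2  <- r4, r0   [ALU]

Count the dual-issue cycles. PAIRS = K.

PAIRS = 5

t=0 i0:mul ; no-port MUL/BR
t=1 i1+i2:beq+ld ; pair
t=2 i3+i4:sub+bne ; pair
t=3 i5:or ; WAW r2
t=4 i6:ld ; RAW r2
t=5 i7+i8:beq+sll ; pair
t=6 i9+i10:and+sll ; pair
t=7 i11+i12:sub+and ; pair
t=8 i13:or ; tail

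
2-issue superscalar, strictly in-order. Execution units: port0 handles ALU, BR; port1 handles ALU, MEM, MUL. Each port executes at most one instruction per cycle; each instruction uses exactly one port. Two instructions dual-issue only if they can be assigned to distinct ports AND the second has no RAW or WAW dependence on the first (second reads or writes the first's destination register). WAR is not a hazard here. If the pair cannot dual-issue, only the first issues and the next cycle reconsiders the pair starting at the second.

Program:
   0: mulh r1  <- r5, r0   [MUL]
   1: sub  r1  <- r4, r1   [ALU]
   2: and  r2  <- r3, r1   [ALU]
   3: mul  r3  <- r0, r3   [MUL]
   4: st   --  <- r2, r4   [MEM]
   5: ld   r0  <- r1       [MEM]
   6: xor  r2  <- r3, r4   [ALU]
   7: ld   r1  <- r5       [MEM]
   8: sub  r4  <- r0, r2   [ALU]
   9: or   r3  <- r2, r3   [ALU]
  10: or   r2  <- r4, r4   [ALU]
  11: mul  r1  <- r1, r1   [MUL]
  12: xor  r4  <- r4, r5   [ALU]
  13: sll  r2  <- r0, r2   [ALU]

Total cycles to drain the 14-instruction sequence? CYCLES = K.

t=0 i0:mulh.MUL ; RAW+WAW r1
t=1 i1:sub.ALU ; RAW r1
t=2 i2,i3:and.ALU/mul.MUL ; dual
t=3 i4:st.MEM ; no-port MEM/MEM
t=4 i5,i6:ld.MEM/xor.ALU ; dual
t=5 i7,i8:ld.MEM/sub.ALU ; dual
t=6 i9,i10:or.ALU/or.ALU ; dual
t=7 i11,i12:mul.MUL/xor.ALU ; dual
t=8 i13:sll.ALU ; tail

CYCLES = 9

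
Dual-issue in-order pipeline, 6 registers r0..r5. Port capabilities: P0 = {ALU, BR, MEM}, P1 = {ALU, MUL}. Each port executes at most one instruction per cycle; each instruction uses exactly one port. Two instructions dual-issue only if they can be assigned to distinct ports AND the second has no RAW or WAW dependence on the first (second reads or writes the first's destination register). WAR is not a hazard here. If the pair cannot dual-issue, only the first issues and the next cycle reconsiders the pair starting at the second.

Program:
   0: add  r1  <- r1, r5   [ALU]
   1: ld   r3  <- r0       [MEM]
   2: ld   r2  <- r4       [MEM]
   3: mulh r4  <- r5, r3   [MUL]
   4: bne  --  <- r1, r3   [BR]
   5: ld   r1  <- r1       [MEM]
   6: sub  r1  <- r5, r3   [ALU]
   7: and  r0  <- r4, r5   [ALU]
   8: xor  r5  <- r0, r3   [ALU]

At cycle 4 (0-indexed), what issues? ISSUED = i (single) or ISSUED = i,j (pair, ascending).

ISSUED = 6,7

0. add;ld @i0,i1  | pair
1. ld;mulh @i2,i3  | pair
2. bne @i4  | no-port BR/MEM
3. ld @i5  | WAW r1
4. sub;and @i6,i7  | pair
5. xor @i8  | tail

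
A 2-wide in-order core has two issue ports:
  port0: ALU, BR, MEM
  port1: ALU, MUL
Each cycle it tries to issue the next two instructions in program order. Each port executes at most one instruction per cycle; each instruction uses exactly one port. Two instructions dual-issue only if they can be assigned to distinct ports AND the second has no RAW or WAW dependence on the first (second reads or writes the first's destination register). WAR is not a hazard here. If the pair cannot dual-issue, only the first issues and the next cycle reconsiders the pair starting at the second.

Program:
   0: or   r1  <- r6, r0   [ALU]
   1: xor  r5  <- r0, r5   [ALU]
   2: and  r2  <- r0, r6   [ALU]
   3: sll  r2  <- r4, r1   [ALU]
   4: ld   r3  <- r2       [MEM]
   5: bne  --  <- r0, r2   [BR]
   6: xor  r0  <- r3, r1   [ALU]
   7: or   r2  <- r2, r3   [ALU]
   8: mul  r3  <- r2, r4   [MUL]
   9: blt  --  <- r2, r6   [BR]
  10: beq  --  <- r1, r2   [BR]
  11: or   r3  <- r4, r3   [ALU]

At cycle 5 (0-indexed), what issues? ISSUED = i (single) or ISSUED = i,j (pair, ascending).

t=0 i0,i1:or/xor ; 2-wide
t=1 i2:and ; WAW r2
t=2 i3:sll ; RAW r2
t=3 i4:ld ; no-port MEM/BR
t=4 i5,i6:bne/xor ; 2-wide
t=5 i7:or ; RAW r2
t=6 i8,i9:mul/blt ; 2-wide
t=7 i10,i11:beq/or ; 2-wide

ISSUED = 7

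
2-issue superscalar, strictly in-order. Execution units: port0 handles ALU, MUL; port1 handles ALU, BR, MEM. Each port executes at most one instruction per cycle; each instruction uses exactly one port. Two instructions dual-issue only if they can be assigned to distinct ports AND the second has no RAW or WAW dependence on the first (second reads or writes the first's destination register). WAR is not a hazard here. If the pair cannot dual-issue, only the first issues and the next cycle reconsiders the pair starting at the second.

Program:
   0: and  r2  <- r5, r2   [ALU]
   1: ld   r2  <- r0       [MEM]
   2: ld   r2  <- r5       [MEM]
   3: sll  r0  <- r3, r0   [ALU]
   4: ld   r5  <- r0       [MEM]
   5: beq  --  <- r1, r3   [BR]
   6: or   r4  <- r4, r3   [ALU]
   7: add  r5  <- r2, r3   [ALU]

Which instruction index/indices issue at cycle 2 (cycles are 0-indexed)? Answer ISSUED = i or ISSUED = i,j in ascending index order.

  cy0 -> i0 (and) WAW r2
  cy1 -> i1 (ld) no-port MEM/MEM
  cy2 -> i2&i3 (ld/sll) 2-wide
  cy3 -> i4 (ld) no-port MEM/BR
  cy4 -> i5&i6 (beq/or) 2-wide
  cy5 -> i7 (add) tail

ISSUED = 2,3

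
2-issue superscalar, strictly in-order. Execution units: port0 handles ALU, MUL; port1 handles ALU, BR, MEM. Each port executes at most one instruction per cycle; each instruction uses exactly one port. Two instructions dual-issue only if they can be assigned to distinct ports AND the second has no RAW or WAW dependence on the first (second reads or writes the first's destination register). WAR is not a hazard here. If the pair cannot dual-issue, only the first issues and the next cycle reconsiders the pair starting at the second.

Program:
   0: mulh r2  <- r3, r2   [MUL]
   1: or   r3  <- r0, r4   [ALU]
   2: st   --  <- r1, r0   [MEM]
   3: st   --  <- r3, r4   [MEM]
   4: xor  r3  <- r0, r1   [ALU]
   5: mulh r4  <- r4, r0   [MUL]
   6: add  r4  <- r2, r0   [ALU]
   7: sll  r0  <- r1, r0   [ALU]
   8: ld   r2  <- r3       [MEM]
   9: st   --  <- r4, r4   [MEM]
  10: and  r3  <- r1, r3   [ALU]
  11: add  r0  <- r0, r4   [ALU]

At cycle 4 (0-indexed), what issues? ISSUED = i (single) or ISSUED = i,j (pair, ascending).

ISSUED = 6,7

  cy0 -> i0,i1 (mulh.MUL+or.ALU) 2-wide
  cy1 -> i2 (st.MEM) no-port MEM/MEM
  cy2 -> i3,i4 (st.MEM+xor.ALU) 2-wide
  cy3 -> i5 (mulh.MUL) WAW r4
  cy4 -> i6,i7 (add.ALU+sll.ALU) 2-wide
  cy5 -> i8 (ld.MEM) no-port MEM/MEM
  cy6 -> i9,i10 (st.MEM+and.ALU) 2-wide
  cy7 -> i11 (add.ALU) tail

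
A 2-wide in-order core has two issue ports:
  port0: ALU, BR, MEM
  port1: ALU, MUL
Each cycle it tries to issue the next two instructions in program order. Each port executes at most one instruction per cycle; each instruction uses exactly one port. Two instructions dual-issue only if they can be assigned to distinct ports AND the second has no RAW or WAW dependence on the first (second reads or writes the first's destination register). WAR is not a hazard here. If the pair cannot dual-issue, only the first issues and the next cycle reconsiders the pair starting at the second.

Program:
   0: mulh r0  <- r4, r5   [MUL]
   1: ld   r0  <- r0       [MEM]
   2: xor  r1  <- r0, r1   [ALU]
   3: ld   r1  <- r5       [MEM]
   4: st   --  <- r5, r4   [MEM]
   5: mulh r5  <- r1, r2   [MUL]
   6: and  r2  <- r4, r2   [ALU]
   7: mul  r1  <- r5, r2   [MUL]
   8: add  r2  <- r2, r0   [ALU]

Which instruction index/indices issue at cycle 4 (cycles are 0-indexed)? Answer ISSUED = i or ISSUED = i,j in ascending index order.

ISSUED = 4,5

c0: i0 mulh  RAW+WAW r0
c1: i1 ld  RAW r0
c2: i2 xor  WAW r1
c3: i3 ld  no-port MEM/MEM
c4: i4/i5 st mulh  2-wide
c5: i6 and  RAW r2
c6: i7/i8 mul add  2-wide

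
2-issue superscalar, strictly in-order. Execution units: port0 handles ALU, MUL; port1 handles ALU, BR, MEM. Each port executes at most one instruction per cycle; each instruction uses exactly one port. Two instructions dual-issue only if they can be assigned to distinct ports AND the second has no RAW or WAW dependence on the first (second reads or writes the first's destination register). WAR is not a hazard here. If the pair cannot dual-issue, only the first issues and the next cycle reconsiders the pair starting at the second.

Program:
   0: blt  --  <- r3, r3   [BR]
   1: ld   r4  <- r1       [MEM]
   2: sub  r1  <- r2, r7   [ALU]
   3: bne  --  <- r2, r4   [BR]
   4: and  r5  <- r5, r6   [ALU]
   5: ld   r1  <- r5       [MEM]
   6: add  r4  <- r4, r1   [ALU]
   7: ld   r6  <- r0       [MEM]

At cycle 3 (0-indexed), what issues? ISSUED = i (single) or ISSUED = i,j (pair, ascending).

t=0 i0:blt.BR ; no-port BR/MEM
t=1 i1,i2:ld.MEM;sub.ALU ; pair
t=2 i3,i4:bne.BR;and.ALU ; pair
t=3 i5:ld.MEM ; RAW r1
t=4 i6,i7:add.ALU;ld.MEM ; pair

ISSUED = 5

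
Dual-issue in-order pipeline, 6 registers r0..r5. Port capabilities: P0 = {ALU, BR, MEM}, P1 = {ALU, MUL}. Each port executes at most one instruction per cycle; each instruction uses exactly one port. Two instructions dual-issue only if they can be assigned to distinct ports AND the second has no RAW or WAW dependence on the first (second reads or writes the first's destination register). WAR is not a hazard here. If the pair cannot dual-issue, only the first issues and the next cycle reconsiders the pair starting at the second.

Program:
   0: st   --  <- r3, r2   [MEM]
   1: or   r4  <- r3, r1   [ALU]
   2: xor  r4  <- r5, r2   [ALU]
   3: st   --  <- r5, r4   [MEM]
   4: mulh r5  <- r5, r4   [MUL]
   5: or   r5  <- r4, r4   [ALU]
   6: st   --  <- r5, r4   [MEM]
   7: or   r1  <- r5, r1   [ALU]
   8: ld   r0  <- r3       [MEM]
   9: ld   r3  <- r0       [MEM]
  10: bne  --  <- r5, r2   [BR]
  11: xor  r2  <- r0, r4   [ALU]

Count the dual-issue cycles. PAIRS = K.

PAIRS = 4

0. st+or @i0+i1  | dual
1. xor @i2  | RAW r4
2. st+mulh @i3+i4  | dual
3. or @i5  | RAW r5
4. st+or @i6+i7  | dual
5. ld @i8  | no-port MEM/MEM
6. ld @i9  | no-port MEM/BR
7. bne+xor @i10+i11  | dual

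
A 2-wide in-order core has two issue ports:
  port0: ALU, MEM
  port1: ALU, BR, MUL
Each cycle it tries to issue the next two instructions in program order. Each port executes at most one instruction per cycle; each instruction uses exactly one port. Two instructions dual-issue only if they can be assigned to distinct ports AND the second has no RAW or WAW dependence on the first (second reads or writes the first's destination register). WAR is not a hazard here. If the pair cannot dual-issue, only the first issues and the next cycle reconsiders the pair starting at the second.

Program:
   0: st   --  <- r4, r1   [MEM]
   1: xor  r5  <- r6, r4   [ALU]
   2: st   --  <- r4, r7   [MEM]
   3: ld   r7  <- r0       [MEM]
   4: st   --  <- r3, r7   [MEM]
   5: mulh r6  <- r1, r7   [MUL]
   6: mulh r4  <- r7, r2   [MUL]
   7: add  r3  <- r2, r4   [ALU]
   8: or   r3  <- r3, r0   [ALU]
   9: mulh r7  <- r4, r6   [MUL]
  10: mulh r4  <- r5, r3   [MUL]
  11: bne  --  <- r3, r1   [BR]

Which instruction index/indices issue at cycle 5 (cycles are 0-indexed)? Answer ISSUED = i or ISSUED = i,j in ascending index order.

[0] i0/i1  st;xor  -- 2-wide
[1] i2  st  -- no-port MEM/MEM
[2] i3  ld  -- no-port MEM/MEM
[3] i4/i5  st;mulh  -- 2-wide
[4] i6  mulh  -- RAW r4
[5] i7  add  -- RAW+WAW r3
[6] i8/i9  or;mulh  -- 2-wide
[7] i10  mulh  -- no-port MUL/BR
[8] i11  bne  -- tail

ISSUED = 7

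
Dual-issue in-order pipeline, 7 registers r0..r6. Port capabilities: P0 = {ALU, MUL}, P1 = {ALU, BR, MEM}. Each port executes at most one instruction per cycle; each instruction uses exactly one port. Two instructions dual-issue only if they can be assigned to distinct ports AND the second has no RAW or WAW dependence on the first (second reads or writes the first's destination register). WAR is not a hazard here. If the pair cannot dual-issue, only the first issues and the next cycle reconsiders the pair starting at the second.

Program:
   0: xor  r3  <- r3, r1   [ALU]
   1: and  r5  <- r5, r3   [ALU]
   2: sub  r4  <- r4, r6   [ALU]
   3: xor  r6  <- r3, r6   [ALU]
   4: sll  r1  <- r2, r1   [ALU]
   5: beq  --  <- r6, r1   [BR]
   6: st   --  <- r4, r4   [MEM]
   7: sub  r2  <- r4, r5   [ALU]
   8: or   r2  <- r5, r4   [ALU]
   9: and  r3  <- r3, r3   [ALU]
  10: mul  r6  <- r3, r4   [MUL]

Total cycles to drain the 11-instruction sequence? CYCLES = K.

CYCLES = 7

[0] i0  xor.ALU  -- RAW r3
[1] i1/i2  and.ALU/sub.ALU  -- dual
[2] i3/i4  xor.ALU/sll.ALU  -- dual
[3] i5  beq.BR  -- no-port BR/MEM
[4] i6/i7  st.MEM/sub.ALU  -- dual
[5] i8/i9  or.ALU/and.ALU  -- dual
[6] i10  mul.MUL  -- tail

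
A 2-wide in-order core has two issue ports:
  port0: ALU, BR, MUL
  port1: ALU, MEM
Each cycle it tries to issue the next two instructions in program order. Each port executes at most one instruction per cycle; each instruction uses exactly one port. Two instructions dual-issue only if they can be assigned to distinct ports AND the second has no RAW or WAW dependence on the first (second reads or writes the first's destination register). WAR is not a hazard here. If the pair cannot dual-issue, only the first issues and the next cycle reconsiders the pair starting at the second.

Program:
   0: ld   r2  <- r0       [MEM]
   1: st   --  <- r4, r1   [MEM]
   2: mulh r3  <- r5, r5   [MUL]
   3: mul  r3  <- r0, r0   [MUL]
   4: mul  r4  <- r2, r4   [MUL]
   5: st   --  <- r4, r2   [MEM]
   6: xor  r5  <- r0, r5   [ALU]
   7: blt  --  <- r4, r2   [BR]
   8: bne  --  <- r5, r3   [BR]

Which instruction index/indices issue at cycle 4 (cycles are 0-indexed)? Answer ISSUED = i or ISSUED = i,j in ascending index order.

ISSUED = 5,6

[0] i0  ld  -- no-port MEM/MEM
[1] i1/i2  st mulh  -- dual
[2] i3  mul  -- no-port MUL/MUL
[3] i4  mul  -- RAW r4
[4] i5/i6  st xor  -- dual
[5] i7  blt  -- no-port BR/BR
[6] i8  bne  -- tail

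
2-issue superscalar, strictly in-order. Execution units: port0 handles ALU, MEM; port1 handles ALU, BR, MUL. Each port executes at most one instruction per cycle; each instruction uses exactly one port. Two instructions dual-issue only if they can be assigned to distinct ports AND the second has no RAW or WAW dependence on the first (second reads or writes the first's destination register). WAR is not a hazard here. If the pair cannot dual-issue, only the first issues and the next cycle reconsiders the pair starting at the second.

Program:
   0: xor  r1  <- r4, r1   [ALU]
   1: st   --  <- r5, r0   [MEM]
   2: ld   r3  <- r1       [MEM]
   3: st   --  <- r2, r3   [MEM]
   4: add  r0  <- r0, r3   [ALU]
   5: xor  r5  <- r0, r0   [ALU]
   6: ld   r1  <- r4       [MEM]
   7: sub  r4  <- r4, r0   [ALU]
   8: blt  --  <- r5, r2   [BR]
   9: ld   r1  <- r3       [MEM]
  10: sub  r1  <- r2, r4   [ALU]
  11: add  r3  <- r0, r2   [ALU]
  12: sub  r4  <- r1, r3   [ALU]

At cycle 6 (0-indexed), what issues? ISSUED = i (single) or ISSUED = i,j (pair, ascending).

  cy0 -> i0&i1 (xor.ALU+st.MEM) dual
  cy1 -> i2 (ld.MEM) no-port MEM/MEM
  cy2 -> i3&i4 (st.MEM+add.ALU) dual
  cy3 -> i5&i6 (xor.ALU+ld.MEM) dual
  cy4 -> i7&i8 (sub.ALU+blt.BR) dual
  cy5 -> i9 (ld.MEM) WAW r1
  cy6 -> i10&i11 (sub.ALU+add.ALU) dual
  cy7 -> i12 (sub.ALU) tail

ISSUED = 10,11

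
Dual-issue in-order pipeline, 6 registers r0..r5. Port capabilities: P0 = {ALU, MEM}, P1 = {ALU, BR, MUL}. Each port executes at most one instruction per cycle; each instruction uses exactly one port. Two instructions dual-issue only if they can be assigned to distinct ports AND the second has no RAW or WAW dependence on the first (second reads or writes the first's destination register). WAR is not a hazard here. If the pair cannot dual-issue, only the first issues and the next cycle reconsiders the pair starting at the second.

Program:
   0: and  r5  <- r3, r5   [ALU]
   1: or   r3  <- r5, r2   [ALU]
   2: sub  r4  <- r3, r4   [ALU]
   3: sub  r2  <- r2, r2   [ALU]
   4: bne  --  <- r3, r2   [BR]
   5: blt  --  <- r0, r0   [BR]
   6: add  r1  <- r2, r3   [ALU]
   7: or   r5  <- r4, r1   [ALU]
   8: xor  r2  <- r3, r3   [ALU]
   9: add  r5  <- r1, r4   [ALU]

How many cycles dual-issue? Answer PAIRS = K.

PAIRS = 3

c0: i0 and  RAW r5
c1: i1 or  RAW r3
c2: i2+i3 sub/sub  dual
c3: i4 bne  no-port BR/BR
c4: i5+i6 blt/add  dual
c5: i7+i8 or/xor  dual
c6: i9 add  tail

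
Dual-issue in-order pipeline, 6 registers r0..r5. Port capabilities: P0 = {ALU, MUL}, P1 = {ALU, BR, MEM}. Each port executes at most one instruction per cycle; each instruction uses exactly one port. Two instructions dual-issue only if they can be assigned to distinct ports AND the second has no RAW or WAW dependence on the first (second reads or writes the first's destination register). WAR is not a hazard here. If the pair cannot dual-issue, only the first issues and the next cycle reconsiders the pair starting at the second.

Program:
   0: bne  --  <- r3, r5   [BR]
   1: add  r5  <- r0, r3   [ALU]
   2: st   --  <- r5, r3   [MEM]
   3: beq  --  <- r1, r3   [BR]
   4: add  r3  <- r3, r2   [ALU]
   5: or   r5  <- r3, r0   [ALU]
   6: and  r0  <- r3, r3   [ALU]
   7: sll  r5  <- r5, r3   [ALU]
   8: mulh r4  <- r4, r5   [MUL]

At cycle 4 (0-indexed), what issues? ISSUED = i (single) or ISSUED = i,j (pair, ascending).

#0 head=0: bne add i0&i1 pair
#1 head=2: st i2 no-port MEM/BR
#2 head=3: beq add i3&i4 pair
#3 head=5: or and i5&i6 pair
#4 head=7: sll i7 RAW r5
#5 head=8: mulh i8 tail

ISSUED = 7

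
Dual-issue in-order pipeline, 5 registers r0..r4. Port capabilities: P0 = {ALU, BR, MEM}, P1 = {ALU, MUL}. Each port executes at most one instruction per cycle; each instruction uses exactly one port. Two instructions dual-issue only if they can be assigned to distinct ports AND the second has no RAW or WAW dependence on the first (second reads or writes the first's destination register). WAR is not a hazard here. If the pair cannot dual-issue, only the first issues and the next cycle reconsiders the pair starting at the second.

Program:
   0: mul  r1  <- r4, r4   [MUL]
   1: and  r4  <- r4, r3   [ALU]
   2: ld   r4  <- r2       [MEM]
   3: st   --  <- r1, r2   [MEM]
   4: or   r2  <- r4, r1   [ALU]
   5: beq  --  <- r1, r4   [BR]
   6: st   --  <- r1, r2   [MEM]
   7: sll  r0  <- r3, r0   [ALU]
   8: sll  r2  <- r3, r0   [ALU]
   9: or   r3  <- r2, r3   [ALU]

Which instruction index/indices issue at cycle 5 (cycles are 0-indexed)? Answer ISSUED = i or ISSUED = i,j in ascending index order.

ISSUED = 8

0. mul and @i0/i1  | dual
1. ld @i2  | no-port MEM/MEM
2. st or @i3/i4  | dual
3. beq @i5  | no-port BR/MEM
4. st sll @i6/i7  | dual
5. sll @i8  | RAW r2
6. or @i9  | tail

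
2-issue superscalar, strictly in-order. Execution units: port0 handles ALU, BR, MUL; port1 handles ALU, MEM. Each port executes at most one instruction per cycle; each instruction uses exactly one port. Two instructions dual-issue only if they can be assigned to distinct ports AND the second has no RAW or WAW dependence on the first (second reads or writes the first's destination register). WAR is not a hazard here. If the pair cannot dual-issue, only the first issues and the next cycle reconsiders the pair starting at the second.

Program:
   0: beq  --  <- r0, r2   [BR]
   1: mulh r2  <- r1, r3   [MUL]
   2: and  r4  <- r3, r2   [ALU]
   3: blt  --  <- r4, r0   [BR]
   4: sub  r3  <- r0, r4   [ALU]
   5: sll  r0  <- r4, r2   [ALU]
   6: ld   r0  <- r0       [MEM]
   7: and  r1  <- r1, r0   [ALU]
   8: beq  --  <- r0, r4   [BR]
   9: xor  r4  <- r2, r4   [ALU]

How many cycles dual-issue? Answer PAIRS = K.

c0: i0 beq.BR  no-port BR/MUL
c1: i1 mulh.MUL  RAW r2
c2: i2 and.ALU  RAW r4
c3: i3/i4 blt.BR sub.ALU  pair
c4: i5 sll.ALU  RAW+WAW r0
c5: i6 ld.MEM  RAW r0
c6: i7/i8 and.ALU beq.BR  pair
c7: i9 xor.ALU  tail

PAIRS = 2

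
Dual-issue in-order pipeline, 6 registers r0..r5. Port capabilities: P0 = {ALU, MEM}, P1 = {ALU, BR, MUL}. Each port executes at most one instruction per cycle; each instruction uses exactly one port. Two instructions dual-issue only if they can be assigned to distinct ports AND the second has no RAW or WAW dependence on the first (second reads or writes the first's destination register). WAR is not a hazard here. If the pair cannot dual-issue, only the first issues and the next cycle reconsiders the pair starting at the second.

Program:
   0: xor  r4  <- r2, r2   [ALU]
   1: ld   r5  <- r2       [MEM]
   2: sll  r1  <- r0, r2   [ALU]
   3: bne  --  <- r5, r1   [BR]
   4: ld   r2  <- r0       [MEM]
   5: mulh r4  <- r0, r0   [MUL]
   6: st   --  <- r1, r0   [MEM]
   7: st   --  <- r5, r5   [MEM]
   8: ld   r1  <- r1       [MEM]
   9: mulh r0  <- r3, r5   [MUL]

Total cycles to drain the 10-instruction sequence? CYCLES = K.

  cy0 -> i0/i1 (xor/ld) 2-wide
  cy1 -> i2 (sll) RAW r1
  cy2 -> i3/i4 (bne/ld) 2-wide
  cy3 -> i5/i6 (mulh/st) 2-wide
  cy4 -> i7 (st) no-port MEM/MEM
  cy5 -> i8/i9 (ld/mulh) 2-wide

CYCLES = 6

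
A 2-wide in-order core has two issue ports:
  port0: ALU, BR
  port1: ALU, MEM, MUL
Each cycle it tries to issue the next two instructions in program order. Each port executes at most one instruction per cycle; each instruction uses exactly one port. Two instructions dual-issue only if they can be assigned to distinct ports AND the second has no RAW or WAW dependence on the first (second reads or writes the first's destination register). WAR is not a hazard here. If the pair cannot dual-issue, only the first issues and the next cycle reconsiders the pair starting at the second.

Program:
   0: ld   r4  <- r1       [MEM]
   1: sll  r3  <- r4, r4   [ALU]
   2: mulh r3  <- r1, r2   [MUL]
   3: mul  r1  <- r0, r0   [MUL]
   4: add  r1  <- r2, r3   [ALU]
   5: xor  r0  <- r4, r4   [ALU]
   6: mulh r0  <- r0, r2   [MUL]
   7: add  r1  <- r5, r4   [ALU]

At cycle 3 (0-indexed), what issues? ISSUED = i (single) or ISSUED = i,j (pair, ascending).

t=0 i0:ld ; RAW r4
t=1 i1:sll ; WAW r3
t=2 i2:mulh ; no-port MUL/MUL
t=3 i3:mul ; WAW r1
t=4 i4,i5:add+xor ; dual
t=5 i6,i7:mulh+add ; dual

ISSUED = 3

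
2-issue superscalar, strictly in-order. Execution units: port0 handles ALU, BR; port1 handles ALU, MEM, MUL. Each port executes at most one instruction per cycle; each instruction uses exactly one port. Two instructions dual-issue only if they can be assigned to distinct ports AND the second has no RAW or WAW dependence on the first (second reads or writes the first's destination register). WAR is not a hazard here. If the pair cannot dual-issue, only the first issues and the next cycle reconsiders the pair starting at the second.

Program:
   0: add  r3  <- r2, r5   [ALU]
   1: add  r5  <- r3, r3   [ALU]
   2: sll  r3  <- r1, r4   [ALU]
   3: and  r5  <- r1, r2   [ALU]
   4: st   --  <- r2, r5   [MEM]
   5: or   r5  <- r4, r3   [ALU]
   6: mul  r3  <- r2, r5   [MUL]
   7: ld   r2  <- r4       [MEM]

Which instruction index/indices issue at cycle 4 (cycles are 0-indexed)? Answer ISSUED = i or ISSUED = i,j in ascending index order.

t=0 i0:add ; RAW r3
t=1 i1,i2:add;sll ; pair
t=2 i3:and ; RAW r5
t=3 i4,i5:st;or ; pair
t=4 i6:mul ; no-port MUL/MEM
t=5 i7:ld ; tail

ISSUED = 6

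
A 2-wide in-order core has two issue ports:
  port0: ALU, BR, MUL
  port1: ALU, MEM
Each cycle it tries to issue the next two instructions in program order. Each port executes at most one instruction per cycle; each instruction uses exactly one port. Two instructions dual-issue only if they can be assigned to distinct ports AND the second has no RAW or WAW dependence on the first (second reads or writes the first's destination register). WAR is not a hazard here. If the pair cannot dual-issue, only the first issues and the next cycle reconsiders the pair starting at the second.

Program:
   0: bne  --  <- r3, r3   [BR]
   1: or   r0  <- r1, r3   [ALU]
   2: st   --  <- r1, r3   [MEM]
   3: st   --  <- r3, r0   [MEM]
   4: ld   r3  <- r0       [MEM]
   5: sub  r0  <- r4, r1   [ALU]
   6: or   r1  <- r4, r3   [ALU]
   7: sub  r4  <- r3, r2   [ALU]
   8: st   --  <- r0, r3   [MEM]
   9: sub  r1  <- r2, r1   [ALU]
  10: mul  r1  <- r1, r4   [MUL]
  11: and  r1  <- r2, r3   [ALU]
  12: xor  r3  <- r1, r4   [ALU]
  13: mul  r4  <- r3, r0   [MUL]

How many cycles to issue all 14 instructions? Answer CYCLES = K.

0. bne;or @i0+i1  | 2-wide
1. st @i2  | no-port MEM/MEM
2. st @i3  | no-port MEM/MEM
3. ld;sub @i4+i5  | 2-wide
4. or;sub @i6+i7  | 2-wide
5. st;sub @i8+i9  | 2-wide
6. mul @i10  | WAW r1
7. and @i11  | RAW r1
8. xor @i12  | RAW r3
9. mul @i13  | tail

CYCLES = 10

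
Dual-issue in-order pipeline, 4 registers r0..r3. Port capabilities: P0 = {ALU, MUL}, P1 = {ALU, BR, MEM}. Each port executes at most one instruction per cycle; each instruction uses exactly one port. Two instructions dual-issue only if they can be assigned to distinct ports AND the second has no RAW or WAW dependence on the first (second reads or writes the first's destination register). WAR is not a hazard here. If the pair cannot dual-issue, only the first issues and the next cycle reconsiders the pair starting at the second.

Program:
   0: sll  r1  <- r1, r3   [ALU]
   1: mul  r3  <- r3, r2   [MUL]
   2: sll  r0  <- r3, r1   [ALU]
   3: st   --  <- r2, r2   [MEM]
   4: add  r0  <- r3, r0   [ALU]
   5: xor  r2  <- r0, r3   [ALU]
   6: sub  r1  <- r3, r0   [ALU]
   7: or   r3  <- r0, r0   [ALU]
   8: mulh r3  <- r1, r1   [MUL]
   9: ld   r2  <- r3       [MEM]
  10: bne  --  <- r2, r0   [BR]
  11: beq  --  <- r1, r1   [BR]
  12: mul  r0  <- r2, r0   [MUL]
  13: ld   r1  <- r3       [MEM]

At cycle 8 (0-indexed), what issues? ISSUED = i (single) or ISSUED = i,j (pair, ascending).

[0] i0+i1  sll;mul  -- 2-wide
[1] i2+i3  sll;st  -- 2-wide
[2] i4  add  -- RAW r0
[3] i5+i6  xor;sub  -- 2-wide
[4] i7  or  -- WAW r3
[5] i8  mulh  -- RAW r3
[6] i9  ld  -- no-port MEM/BR
[7] i10  bne  -- no-port BR/BR
[8] i11+i12  beq;mul  -- 2-wide
[9] i13  ld  -- tail

ISSUED = 11,12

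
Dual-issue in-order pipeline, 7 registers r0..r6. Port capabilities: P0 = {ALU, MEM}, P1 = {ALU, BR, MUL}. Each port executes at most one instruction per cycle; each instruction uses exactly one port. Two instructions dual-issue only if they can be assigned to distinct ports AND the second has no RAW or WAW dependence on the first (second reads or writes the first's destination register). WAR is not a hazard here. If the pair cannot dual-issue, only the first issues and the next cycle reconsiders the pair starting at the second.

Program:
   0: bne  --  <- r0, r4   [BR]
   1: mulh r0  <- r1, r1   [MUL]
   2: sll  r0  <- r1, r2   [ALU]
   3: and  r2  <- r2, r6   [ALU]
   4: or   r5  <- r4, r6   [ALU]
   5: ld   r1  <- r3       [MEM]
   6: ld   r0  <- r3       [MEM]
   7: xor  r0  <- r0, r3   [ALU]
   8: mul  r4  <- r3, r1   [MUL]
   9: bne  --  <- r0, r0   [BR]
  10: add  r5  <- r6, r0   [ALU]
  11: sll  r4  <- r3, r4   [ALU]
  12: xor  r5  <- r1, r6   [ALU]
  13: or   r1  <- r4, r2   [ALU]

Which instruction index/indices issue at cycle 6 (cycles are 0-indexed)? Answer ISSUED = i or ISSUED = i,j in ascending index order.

ISSUED = 9,10

c0: i0 bne  no-port BR/MUL
c1: i1 mulh  WAW r0
c2: i2/i3 sll/and  2-wide
c3: i4/i5 or/ld  2-wide
c4: i6 ld  RAW+WAW r0
c5: i7/i8 xor/mul  2-wide
c6: i9/i10 bne/add  2-wide
c7: i11/i12 sll/xor  2-wide
c8: i13 or  tail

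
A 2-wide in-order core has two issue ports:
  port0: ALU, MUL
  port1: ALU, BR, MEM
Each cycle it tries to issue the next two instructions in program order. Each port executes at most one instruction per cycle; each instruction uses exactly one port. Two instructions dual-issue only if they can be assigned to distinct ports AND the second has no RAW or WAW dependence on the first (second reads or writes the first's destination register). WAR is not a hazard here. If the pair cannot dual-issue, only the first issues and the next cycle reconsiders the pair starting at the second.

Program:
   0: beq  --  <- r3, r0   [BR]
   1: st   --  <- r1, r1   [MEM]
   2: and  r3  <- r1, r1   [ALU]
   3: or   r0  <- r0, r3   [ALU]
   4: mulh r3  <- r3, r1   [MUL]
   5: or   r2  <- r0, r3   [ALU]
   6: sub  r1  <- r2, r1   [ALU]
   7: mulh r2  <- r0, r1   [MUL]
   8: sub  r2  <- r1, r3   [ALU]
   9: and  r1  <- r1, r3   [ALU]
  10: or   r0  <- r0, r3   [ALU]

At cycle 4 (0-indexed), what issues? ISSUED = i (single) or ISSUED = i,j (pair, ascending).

t=0 i0:beq ; no-port BR/MEM
t=1 i1,i2:st/and ; pair
t=2 i3,i4:or/mulh ; pair
t=3 i5:or ; RAW r2
t=4 i6:sub ; RAW r1
t=5 i7:mulh ; WAW r2
t=6 i8,i9:sub/and ; pair
t=7 i10:or ; tail

ISSUED = 6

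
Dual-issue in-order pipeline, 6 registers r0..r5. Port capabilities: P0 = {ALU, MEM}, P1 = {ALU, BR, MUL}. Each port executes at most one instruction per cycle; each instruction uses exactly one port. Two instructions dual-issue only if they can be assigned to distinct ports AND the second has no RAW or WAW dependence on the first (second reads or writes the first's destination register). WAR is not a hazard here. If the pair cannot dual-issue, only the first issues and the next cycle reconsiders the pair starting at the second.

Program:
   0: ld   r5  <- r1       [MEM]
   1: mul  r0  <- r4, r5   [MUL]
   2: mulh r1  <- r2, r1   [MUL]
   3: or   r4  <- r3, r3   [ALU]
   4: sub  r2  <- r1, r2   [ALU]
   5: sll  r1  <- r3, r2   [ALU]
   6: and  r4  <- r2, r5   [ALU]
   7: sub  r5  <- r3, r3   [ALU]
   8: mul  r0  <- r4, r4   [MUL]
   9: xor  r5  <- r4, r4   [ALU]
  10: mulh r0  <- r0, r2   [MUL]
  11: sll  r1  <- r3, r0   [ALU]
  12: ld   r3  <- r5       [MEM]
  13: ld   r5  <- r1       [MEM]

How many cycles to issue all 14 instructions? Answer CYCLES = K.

  cy0 -> i0 (ld.MEM) RAW r5
  cy1 -> i1 (mul.MUL) no-port MUL/MUL
  cy2 -> i2/i3 (mulh.MUL;or.ALU) dual
  cy3 -> i4 (sub.ALU) RAW r2
  cy4 -> i5/i6 (sll.ALU;and.ALU) dual
  cy5 -> i7/i8 (sub.ALU;mul.MUL) dual
  cy6 -> i9/i10 (xor.ALU;mulh.MUL) dual
  cy7 -> i11/i12 (sll.ALU;ld.MEM) dual
  cy8 -> i13 (ld.MEM) tail

CYCLES = 9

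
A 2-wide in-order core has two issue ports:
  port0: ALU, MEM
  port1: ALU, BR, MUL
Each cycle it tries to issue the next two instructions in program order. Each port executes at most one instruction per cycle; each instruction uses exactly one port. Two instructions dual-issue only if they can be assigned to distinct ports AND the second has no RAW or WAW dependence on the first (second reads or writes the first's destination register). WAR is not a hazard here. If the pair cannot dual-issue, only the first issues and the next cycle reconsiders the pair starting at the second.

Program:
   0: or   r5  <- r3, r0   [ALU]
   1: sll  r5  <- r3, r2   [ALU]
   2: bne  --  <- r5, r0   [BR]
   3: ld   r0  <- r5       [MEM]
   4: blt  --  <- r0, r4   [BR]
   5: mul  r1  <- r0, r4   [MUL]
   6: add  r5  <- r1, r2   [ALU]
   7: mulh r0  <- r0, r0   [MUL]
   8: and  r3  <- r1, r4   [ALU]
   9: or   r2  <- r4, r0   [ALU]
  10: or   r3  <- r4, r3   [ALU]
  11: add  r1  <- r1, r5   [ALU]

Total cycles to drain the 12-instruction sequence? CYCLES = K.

t=0 i0:or ; WAW r5
t=1 i1:sll ; RAW r5
t=2 i2&i3:bne/ld ; dual
t=3 i4:blt ; no-port BR/MUL
t=4 i5:mul ; RAW r1
t=5 i6&i7:add/mulh ; dual
t=6 i8&i9:and/or ; dual
t=7 i10&i11:or/add ; dual

CYCLES = 8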